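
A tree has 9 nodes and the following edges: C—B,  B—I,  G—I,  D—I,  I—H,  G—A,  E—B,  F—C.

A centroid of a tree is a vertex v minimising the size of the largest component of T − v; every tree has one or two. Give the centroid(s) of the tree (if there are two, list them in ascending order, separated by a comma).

I

Removing I splits the tree into components of sizes 4, 2, 1, 1; the largest is 4 ≤ ⌊9/2⌋ = 4.
Every other node leaves some component of size > 4, so the centroid is unique.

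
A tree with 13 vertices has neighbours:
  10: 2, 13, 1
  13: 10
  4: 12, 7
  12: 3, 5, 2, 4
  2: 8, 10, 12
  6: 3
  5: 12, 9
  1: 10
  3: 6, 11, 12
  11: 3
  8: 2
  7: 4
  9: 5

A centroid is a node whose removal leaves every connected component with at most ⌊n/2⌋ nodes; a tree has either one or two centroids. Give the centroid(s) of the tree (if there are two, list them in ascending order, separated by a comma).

12

Delete 12: the remaining components have sizes 5, 3, 2, 2. Max 5 ≤ 6, so 12 is a centroid.
Every other node leaves some component of size > 6, so the centroid is unique.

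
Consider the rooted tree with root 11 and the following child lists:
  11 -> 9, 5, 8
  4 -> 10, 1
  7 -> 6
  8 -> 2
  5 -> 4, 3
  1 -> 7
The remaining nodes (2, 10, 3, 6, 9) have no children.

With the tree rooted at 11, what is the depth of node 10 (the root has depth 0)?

3

Climbing from 10 to the root: 10–4–5–11. That's 3 steps.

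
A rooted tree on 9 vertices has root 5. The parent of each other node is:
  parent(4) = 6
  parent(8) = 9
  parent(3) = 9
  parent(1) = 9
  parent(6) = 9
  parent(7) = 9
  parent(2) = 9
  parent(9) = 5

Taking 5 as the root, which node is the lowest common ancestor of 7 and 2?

9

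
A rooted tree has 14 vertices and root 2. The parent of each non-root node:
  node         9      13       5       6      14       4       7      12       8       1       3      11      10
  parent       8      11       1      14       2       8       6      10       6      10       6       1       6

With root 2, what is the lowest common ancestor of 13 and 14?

Path 13→root: 13 11 1 10 6 14 2; path 14→root: 14 2.
First common node: 14.

14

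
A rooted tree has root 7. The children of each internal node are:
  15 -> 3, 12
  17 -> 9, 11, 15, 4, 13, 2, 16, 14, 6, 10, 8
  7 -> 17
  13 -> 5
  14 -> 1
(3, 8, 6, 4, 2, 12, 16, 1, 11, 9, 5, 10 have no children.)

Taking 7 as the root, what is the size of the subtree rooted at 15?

3

The subtree rooted at 15 contains: 15, 12, 3 — 3 nodes.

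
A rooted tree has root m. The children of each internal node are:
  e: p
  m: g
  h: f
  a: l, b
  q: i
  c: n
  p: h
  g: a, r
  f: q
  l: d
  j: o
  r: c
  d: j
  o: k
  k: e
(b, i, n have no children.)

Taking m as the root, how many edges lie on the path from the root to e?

8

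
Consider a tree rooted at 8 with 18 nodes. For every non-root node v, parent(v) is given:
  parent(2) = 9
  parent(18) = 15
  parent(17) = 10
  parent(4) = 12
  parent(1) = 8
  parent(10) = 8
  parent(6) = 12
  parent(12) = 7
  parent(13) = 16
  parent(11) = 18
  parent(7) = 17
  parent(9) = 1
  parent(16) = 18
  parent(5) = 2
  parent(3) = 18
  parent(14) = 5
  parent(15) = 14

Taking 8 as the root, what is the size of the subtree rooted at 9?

10

The subtree rooted at 9 contains: 9, 2, 5, 14, 15, 18, 16, 11, 3, 13 — 10 nodes.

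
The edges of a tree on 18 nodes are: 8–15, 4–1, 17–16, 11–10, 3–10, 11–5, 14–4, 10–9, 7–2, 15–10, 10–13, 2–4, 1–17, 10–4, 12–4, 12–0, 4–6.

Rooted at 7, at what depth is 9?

Climbing from 9 to the root: 9 – 10 – 4 – 2 – 7. That's 4 steps.

4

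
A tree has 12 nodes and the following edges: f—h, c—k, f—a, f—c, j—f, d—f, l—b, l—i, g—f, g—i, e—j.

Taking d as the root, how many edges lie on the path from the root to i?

Path from d to i: d → f → g → i, which has 3 edges.

3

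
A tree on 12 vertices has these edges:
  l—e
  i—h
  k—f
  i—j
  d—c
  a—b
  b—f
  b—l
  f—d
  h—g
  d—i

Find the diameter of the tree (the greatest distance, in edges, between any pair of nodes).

Starting from g, a farthest node is e at distance 7.
One longest path: g - h - i - d - f - b - l - e.
So the diameter is 7.

7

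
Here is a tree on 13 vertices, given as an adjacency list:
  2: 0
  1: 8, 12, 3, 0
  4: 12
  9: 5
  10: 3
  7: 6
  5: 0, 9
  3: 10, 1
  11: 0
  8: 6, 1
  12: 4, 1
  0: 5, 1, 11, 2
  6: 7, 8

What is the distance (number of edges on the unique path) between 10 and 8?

3

10 - 3 - 1 - 8: 3 edges.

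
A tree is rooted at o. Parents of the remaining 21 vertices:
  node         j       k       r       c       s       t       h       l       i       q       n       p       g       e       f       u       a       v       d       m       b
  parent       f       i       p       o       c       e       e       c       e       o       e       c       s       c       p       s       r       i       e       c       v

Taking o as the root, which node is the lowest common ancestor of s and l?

Path s→root: s c o; path l→root: l c o.
First common node: c.

c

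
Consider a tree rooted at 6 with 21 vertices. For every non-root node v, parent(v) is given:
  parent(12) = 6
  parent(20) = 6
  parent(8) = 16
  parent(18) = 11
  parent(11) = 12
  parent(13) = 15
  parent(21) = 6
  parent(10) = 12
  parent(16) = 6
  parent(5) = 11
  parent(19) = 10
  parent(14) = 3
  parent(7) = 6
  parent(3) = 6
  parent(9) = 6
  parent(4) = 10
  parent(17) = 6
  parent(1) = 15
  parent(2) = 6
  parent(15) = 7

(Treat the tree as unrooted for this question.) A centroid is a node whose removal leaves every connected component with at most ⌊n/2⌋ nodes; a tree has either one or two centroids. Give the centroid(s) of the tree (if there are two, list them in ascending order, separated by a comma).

Removing 6 splits the tree into components of sizes 7, 4, 2, 2, 1, 1, 1, 1, 1; the largest is 7 ≤ ⌊21/2⌋ = 10.
Every other node leaves some component of size > 10, so the centroid is unique.

6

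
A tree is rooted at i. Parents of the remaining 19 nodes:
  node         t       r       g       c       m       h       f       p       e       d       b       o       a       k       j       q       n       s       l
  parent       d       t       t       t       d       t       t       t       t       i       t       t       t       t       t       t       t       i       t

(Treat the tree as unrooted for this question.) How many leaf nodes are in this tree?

Degree-1 nodes: a, b, c, e, f, g, h, j, k, l, m, n, o, p, q, r, s — 17 of them.

17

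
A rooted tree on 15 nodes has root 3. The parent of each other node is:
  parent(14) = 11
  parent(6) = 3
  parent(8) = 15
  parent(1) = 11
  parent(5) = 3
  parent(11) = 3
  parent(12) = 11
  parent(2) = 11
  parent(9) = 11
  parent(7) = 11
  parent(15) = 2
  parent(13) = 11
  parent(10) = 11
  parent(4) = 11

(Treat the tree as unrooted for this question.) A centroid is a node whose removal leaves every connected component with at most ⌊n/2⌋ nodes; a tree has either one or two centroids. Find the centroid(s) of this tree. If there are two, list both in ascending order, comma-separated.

11

Removing 11 splits the tree into components of sizes 3, 3, 1, 1, 1, 1, 1, 1, 1, 1; the largest is 3 ≤ ⌊15/2⌋ = 7.
Every other node leaves some component of size > 7, so the centroid is unique.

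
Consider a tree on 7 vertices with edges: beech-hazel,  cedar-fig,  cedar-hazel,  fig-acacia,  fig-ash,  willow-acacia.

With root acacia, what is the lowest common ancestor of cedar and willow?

Path cedar→root: cedar fig acacia; path willow→root: willow acacia.
First common node: acacia.

acacia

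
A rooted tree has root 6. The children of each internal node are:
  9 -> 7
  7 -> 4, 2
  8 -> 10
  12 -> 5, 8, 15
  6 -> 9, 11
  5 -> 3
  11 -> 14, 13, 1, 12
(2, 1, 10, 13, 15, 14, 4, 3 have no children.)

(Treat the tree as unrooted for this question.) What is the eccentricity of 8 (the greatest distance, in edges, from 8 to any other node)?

6

Distances from 8 peak at 6, attained at 4 (2 also at distance 6).
8 – 12 – 11 – 6 – 9 – 7 – 4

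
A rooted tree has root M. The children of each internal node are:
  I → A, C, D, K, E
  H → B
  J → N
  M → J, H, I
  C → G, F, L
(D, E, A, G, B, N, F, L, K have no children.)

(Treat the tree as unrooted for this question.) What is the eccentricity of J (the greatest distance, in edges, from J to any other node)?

4

Distances from J peak at 4, attained at G (F, L also at distance 4).
J – M – I – C – G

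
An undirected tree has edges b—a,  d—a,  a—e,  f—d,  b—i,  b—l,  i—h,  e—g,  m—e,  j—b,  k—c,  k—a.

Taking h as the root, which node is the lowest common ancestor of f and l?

b

f's ancestor chain is f, d, a, b, i, h and l's is l, b, i, h; they first meet at b.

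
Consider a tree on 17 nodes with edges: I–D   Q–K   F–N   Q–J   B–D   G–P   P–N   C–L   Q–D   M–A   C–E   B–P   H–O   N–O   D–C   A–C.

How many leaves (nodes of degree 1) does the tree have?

9

Degree-1 nodes: E, F, G, H, I, J, K, L, M — 9 of them.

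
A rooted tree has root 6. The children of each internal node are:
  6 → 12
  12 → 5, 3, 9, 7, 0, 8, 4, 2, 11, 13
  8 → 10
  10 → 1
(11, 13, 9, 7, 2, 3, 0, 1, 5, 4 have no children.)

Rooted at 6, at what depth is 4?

Climbing from 4 to the root: 4–12–6. That's 2 steps.

2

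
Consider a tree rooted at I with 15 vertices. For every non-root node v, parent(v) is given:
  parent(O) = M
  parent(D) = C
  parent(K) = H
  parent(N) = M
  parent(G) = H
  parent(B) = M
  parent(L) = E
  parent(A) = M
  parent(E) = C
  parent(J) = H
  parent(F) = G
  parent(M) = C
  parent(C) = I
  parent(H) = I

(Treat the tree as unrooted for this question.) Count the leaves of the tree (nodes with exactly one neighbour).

9

Degree-1 nodes: A, B, D, F, J, K, L, N, O — 9 of them.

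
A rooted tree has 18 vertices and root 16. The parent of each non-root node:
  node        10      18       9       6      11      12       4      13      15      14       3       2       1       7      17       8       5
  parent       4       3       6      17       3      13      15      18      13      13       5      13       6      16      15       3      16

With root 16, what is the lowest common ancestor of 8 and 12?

3

8's ancestor chain is 8, 3, 5, 16 and 12's is 12, 13, 18, 3, 5, 16; they first meet at 3.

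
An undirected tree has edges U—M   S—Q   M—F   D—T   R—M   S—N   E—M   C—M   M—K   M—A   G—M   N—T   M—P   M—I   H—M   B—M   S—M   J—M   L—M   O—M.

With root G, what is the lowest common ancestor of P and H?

M

Ancestors of P (toward the root): P, M, G.
Ancestors of H: H, M, G.
The deepest node appearing in both lists is M.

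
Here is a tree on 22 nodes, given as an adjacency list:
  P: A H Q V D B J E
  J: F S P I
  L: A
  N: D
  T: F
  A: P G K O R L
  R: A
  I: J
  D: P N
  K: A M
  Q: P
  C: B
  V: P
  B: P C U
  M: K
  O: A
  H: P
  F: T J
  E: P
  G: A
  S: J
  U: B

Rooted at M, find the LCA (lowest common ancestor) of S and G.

A

Path S→root: S J P A K M; path G→root: G A K M.
First common node: A.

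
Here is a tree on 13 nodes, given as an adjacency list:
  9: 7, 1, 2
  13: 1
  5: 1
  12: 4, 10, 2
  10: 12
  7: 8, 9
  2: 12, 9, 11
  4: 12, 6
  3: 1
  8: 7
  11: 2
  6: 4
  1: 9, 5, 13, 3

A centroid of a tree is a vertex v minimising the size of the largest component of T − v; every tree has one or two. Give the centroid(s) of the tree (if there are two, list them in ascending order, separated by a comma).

If 9 is removed the pieces have sizes 6, 4, 2, all ≤ ⌊13/2⌋ = 6.
Every other node leaves some component of size > 6, so the centroid is unique.

9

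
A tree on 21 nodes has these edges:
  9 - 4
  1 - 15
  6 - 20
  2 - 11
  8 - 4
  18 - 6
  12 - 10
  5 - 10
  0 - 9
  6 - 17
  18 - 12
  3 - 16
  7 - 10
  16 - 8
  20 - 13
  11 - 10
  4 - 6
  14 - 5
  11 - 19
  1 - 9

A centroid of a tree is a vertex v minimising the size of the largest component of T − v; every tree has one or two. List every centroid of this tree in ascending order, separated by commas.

Delete 6: the remaining components have sizes 9, 8, 2, 1. Max 9 ≤ 10, so 6 is a centroid.
Every other node leaves some component of size > 10, so the centroid is unique.

6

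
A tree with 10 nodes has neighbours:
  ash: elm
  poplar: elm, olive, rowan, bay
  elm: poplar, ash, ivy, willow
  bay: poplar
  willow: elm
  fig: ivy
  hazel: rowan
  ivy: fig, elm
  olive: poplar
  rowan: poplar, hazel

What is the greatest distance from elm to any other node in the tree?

A farthest node from elm is hazel.
The path elm-poplar-rowan-hazel has 3 edges.

3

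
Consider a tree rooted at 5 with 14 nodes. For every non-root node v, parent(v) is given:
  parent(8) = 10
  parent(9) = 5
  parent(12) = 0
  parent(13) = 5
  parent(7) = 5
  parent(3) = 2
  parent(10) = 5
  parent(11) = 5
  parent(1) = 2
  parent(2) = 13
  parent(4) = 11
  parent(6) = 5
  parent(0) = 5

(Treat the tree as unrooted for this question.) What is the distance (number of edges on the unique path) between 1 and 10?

1 - 2 - 13 - 5 - 10: 4 edges.

4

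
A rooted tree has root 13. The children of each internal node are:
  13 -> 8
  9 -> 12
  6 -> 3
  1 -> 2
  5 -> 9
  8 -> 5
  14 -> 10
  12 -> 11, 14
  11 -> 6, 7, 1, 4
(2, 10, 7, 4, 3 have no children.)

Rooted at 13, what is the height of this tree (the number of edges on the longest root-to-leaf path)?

The longest root-to-leaf path is 13–8–5–9–12–11–1–2 (7 edges).

7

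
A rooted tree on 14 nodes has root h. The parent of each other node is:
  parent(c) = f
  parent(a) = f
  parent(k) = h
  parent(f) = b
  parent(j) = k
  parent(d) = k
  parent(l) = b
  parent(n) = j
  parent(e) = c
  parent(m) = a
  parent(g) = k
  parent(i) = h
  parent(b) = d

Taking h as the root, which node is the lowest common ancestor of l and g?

k

l's ancestor chain is l, b, d, k, h and g's is g, k, h; they first meet at k.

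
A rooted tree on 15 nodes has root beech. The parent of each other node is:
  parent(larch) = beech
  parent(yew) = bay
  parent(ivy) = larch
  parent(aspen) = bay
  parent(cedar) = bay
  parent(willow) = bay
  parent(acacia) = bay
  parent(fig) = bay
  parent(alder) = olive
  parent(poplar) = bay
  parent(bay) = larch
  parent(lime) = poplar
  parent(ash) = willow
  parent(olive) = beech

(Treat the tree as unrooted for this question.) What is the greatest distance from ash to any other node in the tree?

A farthest node from ash is alder.
The path ash–willow–bay–larch–beech–olive–alder has 6 edges.

6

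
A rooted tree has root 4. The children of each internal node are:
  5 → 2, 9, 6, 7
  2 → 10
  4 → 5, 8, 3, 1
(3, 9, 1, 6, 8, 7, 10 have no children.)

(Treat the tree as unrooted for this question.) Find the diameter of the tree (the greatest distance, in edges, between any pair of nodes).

4

BFS from 1 reaches 10 last, at distance 4; BFS from 10 confirms no node is farther.
Path: 1-4-5-2-10.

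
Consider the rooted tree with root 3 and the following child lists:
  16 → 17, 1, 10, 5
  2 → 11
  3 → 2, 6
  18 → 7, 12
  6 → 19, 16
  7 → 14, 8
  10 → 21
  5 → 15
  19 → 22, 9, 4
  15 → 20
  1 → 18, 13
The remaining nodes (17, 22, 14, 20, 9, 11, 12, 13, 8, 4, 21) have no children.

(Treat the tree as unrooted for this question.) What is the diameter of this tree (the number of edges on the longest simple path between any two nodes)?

A longest path is 11 - 2 - 3 - 6 - 16 - 1 - 18 - 7 - 14, with 8 edges.

8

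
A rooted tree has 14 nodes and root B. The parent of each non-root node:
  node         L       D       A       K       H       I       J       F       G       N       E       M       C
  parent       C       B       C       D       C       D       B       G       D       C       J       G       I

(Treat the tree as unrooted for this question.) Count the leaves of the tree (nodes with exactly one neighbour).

8

Degree-1 nodes: A, E, F, H, K, L, M, N — 8 of them.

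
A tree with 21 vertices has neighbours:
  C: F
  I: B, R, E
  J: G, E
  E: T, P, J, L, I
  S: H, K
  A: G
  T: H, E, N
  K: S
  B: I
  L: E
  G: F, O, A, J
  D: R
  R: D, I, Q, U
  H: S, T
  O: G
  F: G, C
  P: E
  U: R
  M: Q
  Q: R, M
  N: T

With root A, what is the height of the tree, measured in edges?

A deepest node is K, reached by A → G → J → E → T → H → S → K.
That path has 7 edges, so the height is 7.

7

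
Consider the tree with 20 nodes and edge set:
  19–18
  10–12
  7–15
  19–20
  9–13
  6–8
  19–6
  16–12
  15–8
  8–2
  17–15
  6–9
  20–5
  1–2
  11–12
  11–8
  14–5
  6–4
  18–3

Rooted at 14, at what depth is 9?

14 – 5 – 20 – 19 – 6 – 9 — 5 edges.

5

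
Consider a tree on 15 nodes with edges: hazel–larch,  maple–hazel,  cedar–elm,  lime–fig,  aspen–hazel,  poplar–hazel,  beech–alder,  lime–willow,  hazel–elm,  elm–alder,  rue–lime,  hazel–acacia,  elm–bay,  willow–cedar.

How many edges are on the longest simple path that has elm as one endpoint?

A farthest node from elm is rue (fig also at distance 4).
The path elm – cedar – willow – lime – rue has 4 edges.

4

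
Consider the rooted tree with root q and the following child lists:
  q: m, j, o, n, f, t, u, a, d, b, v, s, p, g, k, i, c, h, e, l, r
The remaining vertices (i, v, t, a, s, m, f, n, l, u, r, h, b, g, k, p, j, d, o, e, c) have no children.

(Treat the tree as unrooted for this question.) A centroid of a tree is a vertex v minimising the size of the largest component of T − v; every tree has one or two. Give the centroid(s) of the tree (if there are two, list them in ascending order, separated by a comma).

q

Removing q splits the tree into components of sizes 1, 1, 1, 1, 1, 1, 1, 1, 1, 1, 1, 1, 1, 1, 1, 1, 1, 1, 1, 1, 1; the largest is 1 ≤ ⌊22/2⌋ = 11.
No neighbour of q does as well, so q is the unique centroid.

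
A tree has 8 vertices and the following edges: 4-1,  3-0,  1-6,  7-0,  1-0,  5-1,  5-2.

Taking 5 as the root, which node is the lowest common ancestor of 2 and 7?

Ancestors of 2 (toward the root): 2, 5.
Ancestors of 7: 7, 0, 1, 5.
The deepest node appearing in both lists is 5.

5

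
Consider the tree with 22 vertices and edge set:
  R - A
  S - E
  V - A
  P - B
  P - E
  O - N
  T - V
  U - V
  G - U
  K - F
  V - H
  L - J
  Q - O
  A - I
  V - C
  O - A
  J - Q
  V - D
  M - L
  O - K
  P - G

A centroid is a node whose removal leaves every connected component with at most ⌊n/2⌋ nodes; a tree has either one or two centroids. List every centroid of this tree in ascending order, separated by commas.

If A is removed the pieces have sizes 11, 8, 1, 1, all ≤ ⌊22/2⌋ = 11.
Its neighbour V also leaves a largest component of size 11, so both are centroids.

A, V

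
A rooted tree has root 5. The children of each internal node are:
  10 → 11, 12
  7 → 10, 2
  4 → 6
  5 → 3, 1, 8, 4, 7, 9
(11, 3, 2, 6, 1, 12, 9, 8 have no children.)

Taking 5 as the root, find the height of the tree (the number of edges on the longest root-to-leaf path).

3

11 sits deepest: 5-7-10-11 — 3 edges from the root.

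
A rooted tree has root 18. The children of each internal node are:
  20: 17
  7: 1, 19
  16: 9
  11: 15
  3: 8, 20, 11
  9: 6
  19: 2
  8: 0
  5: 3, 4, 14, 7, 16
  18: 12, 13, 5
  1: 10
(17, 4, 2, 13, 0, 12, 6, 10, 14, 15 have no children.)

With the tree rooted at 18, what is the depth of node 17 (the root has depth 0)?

4

Climbing from 17 to the root: 17–20–3–5–18. That's 4 steps.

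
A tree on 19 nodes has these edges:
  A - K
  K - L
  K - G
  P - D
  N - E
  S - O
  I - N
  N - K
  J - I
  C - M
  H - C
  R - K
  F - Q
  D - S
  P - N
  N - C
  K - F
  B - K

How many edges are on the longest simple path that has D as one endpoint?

5

The node farthest from D is Q, via D-P-N-K-F-Q — 5 edges.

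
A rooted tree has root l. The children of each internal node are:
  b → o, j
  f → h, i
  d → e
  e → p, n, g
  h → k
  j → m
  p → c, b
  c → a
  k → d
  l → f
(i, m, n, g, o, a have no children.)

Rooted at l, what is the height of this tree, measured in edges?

A deepest node is m, reached by l-f-h-k-d-e-p-b-j-m.
That path has 9 edges, so the height is 9.

9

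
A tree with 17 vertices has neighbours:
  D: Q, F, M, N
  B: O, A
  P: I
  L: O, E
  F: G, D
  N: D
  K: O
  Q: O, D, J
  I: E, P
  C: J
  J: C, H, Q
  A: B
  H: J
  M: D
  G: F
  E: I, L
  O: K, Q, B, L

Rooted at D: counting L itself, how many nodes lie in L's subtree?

Descendants of L (including itself): L, E, I, P. That's 4.

4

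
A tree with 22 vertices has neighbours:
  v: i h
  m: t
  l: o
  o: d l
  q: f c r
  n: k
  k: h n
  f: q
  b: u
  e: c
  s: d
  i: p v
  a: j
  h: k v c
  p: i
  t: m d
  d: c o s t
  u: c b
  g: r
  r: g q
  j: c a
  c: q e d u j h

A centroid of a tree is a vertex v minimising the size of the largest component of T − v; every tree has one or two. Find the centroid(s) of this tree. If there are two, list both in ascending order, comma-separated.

c

Delete c: the remaining components have sizes 6, 6, 4, 2, 2, 1. Max 6 ≤ 11, so c is a centroid.
No neighbour of c does as well, so c is the unique centroid.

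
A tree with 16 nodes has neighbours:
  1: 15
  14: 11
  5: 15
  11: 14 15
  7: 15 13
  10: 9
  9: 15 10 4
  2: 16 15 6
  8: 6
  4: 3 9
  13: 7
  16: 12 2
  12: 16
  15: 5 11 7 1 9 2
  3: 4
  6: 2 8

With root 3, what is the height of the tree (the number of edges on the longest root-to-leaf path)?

A deepest node is 8, reached by 3-4-9-15-2-6-8.
That path has 6 edges, so the height is 6.

6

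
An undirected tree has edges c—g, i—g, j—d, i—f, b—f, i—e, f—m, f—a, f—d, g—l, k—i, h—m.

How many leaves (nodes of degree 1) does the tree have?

The leaves are a, b, c, e, h, j, k, l.
That is 8 leaves.

8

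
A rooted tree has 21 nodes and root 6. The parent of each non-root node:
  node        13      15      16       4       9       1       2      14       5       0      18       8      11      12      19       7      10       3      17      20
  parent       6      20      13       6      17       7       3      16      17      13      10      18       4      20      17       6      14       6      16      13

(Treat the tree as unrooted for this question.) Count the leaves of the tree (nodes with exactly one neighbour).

10

Degree-1 nodes: 0, 1, 2, 5, 8, 9, 11, 12, 15, 19 — 10 of them.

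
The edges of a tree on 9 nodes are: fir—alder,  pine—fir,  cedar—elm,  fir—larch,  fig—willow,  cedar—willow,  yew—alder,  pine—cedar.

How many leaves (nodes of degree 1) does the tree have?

4

Degree-1 nodes: elm, fig, larch, yew — 4 of them.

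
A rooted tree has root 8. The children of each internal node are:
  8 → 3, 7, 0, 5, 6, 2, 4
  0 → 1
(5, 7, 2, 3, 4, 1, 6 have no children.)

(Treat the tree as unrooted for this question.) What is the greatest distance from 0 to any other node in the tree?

The node farthest from 0 is 7 (3, 5, 6, 2, 4 also at distance 2), via 0–8–7 — 2 edges.

2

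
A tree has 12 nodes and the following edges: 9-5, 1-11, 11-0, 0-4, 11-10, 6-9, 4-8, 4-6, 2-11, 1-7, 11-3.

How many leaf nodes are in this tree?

6

Degree-1 nodes: 2, 3, 5, 7, 8, 10 — 6 of them.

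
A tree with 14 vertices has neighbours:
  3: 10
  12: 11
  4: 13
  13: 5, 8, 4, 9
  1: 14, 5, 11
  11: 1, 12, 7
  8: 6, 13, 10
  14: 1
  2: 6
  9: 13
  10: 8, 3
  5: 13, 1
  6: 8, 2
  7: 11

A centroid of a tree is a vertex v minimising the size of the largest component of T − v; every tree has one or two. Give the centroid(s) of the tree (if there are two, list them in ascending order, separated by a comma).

13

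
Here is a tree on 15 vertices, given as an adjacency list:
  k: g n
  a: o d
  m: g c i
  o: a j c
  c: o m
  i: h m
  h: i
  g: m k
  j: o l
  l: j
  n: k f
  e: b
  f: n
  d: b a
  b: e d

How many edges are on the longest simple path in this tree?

Starting from f, a farthest node is e at distance 10.
One longest path: f - n - k - g - m - c - o - a - d - b - e.
So the diameter is 10.

10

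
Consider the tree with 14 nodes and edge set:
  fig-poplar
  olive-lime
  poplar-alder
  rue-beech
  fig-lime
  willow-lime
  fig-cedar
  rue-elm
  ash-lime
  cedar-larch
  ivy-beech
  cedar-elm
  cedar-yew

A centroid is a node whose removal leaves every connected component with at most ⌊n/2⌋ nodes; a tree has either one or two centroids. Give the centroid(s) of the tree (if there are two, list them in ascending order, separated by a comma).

cedar, fig

Removing cedar splits the tree into components of sizes 7, 4, 1, 1; the largest is 7 ≤ ⌊14/2⌋ = 7.
fig is adjacent to cedar and is also a centroid (the largest component after removing it is likewise 7).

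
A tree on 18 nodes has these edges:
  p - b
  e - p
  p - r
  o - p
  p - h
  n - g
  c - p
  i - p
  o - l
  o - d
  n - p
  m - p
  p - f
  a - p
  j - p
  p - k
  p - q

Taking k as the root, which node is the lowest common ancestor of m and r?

m's ancestor chain is m, p, k and r's is r, p, k; they first meet at p.

p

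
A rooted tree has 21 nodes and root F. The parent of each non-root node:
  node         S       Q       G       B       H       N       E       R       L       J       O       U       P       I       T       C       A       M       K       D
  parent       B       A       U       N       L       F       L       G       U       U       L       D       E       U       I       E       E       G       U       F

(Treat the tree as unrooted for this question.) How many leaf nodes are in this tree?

11

Degree-1 nodes: C, H, J, K, M, O, P, Q, R, S, T — 11 of them.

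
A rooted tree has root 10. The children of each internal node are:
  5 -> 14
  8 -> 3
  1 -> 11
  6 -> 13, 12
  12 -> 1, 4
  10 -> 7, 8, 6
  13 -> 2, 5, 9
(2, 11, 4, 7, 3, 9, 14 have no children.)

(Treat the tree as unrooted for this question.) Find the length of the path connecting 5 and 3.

5

5 - 13 - 6 - 10 - 8 - 3: 5 edges.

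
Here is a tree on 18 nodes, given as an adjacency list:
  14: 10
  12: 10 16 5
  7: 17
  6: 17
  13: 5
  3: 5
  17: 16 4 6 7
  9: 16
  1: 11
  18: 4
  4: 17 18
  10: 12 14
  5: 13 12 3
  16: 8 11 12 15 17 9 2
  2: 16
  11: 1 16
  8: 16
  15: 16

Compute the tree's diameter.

Starting from 3, a farthest node is 18 at distance 6.
One longest path: 3–5–12–16–17–4–18.
So the diameter is 6.

6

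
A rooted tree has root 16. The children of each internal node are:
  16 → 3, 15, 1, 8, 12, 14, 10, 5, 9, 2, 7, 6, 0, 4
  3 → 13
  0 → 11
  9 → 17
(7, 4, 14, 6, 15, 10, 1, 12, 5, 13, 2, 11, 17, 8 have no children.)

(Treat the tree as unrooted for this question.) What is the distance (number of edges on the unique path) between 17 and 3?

3

Walking from 17: 17 - 9 - 16 - 3. Length 3.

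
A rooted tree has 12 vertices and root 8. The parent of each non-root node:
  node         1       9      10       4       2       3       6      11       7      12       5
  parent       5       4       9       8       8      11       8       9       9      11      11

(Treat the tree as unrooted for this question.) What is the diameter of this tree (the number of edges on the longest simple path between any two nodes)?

6

BFS from 2 reaches 1 last, at distance 6; BFS from 1 confirms no node is farther.
Path: 2 - 8 - 4 - 9 - 11 - 5 - 1.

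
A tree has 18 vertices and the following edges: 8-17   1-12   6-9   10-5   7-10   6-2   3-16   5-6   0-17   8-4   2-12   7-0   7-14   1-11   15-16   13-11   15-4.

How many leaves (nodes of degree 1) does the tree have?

Degree-1 nodes: 3, 9, 13, 14 — 4 of them.

4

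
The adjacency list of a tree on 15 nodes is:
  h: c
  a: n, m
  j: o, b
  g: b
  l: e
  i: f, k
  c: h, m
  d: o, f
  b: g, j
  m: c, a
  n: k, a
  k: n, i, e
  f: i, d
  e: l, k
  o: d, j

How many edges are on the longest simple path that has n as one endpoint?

A farthest node from n is g.
The path n–k–i–f–d–o–j–b–g has 8 edges.

8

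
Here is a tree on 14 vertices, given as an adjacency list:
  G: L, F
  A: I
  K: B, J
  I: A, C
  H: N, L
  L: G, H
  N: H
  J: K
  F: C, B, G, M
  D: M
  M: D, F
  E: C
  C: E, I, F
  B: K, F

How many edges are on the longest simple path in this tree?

7

BFS from A reaches N last, at distance 7; BFS from N confirms no node is farther.
Path: A–I–C–F–G–L–H–N.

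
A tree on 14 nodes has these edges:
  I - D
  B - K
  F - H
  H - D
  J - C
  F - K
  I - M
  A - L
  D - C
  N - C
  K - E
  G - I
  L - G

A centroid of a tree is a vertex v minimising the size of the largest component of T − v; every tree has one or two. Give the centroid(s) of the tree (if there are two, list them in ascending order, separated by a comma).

If D is removed the pieces have sizes 5, 5, 3, all ≤ ⌊14/2⌋ = 7.
No neighbour of D does as well, so D is the unique centroid.

D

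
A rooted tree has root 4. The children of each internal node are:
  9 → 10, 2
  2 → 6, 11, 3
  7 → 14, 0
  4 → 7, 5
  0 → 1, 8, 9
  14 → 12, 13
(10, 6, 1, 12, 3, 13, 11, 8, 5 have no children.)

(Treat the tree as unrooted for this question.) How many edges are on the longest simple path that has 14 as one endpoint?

The node farthest from 14 is 6 (3, 11 also at distance 5), via 14 – 7 – 0 – 9 – 2 – 6 — 5 edges.

5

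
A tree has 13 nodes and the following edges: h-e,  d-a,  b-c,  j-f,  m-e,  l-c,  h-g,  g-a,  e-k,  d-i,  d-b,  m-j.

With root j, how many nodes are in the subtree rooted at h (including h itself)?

h's subtree: {h, g, a, d, i, b, c, l}, size 8.

8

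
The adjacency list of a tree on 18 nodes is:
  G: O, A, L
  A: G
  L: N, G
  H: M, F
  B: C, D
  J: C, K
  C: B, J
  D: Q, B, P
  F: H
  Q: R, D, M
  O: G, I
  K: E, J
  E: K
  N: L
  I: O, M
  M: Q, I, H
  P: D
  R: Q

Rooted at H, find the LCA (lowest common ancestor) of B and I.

M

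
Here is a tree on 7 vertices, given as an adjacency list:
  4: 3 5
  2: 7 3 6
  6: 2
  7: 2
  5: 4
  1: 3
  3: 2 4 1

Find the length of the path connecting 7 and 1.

7–2–3–1: 3 edges.

3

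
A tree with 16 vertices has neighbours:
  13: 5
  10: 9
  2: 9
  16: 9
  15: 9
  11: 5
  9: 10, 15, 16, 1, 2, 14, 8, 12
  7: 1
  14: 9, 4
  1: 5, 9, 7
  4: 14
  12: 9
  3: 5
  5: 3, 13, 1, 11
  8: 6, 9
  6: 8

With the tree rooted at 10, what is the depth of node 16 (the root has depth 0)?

2

10 – 9 – 16 — 2 edges.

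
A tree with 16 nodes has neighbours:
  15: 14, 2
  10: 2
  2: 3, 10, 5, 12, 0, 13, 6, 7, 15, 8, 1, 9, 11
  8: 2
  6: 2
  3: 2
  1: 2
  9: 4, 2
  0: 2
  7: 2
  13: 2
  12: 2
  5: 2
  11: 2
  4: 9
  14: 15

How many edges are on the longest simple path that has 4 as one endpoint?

4

Distances from 4 peak at 4, attained at 14.
4–9–2–15–14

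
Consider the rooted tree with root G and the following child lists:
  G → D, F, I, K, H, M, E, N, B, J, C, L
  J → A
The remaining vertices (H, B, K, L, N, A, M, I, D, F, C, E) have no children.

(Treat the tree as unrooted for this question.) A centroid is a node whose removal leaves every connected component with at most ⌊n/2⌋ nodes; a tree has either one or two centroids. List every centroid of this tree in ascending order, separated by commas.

G

Delete G: the remaining components have sizes 2, 1, 1, 1, 1, 1, 1, 1, 1, 1, 1, 1. Max 2 ≤ 7, so G is a centroid.
No neighbour of G does as well, so G is the unique centroid.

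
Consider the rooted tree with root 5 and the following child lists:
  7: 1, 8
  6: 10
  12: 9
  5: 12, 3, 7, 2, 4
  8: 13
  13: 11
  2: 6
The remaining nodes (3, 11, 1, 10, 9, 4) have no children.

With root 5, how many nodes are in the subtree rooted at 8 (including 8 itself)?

8's subtree: {8, 13, 11}, size 3.

3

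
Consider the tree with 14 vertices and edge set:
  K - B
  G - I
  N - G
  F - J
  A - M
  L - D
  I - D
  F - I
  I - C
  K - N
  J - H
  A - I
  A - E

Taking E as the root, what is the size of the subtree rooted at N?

Descendants of N (including itself): N, K, B. That's 3.

3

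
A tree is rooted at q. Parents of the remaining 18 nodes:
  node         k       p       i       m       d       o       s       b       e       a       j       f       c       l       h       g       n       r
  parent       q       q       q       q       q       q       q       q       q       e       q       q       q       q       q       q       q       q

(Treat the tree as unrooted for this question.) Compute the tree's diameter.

BFS from a reaches m last, at distance 3; BFS from m confirms no node is farther.
Path: a–e–q–m.

3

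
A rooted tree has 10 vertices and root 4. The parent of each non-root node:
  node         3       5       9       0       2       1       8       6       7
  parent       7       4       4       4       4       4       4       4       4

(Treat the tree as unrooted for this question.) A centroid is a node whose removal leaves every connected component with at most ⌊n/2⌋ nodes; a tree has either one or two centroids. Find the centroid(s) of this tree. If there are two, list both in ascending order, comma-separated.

4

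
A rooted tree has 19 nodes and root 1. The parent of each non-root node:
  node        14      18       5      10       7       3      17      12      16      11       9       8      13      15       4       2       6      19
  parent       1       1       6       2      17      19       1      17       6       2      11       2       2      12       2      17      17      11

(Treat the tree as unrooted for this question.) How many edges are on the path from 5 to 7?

3

Walking from 5: 5 - 6 - 17 - 7. Length 3.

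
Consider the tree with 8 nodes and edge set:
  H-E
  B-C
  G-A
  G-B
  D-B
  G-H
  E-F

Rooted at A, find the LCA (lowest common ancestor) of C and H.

G

Path C→root: C B G A; path H→root: H G A.
First common node: G.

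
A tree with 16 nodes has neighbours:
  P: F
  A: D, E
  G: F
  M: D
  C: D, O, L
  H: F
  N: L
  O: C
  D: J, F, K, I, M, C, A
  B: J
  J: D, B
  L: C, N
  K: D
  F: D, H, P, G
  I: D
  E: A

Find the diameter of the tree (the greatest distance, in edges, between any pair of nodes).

5

Starting from N, a farthest node is E at distance 5.
One longest path: N – L – C – D – A – E.
So the diameter is 5.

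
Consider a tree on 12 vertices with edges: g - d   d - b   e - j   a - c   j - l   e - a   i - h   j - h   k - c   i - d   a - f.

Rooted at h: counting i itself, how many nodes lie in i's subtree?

4

Descendants of i (including itself): i, d, g, b. That's 4.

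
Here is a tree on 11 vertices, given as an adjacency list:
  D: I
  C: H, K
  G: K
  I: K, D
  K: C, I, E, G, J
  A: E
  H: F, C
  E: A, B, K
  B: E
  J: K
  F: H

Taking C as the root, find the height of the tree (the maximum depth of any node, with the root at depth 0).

3

The longest root-to-leaf path is C-K-I-D (3 edges).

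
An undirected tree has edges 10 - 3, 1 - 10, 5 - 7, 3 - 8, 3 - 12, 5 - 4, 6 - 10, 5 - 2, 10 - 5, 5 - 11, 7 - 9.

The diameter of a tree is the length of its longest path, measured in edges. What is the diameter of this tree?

5

A longest path is 9 – 7 – 5 – 10 – 3 – 12, with 5 edges.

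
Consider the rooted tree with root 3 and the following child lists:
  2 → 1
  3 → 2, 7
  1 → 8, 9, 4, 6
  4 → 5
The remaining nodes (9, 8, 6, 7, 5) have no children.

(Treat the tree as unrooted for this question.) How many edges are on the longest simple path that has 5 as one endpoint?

Distances from 5 peak at 5, attained at 7.
5 – 4 – 1 – 2 – 3 – 7

5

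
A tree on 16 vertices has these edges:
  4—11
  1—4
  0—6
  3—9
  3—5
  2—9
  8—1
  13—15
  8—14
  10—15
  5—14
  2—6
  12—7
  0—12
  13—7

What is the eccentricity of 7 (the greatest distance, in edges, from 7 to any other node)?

Distances from 7 peak at 12, attained at 11.
7–12–0–6–2–9–3–5–14–8–1–4–11

12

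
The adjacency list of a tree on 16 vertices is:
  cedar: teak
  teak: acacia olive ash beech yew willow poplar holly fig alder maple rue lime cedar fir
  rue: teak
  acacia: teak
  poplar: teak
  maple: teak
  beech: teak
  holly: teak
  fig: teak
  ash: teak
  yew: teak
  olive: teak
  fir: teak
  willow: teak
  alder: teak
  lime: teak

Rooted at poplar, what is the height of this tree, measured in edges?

fig sits deepest: poplar–teak–fig — 2 edges from the root.

2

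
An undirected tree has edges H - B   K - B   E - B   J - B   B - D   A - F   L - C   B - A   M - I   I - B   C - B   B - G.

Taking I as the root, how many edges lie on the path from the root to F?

3

Climbing from F to the root: F → A → B → I. That's 3 steps.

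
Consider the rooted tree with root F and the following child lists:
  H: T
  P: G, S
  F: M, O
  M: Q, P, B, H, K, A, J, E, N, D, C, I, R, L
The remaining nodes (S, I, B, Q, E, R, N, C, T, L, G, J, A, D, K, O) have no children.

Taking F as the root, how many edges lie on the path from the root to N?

2

Path from F to N: F → M → N, which has 2 edges.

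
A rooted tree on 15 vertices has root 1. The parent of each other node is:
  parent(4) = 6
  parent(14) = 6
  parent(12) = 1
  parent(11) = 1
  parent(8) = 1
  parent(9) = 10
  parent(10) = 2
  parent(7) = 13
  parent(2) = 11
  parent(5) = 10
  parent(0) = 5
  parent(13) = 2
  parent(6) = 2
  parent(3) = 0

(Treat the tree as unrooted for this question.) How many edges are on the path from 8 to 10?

4

The path is 8–1–11–2–10, which has 4 edges.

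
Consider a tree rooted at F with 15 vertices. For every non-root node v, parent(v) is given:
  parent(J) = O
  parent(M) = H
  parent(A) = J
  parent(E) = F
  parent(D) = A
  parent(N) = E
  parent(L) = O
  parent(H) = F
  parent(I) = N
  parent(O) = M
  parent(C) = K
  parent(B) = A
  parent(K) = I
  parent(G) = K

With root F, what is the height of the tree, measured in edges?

6

D sits deepest: F – H – M – O – J – A – D — 6 edges from the root.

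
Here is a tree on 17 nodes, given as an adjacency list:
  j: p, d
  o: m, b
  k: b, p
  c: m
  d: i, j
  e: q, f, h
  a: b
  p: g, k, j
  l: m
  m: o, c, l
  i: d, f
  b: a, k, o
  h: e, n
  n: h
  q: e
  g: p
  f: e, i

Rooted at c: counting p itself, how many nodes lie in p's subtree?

p's subtree: {p, j, g, d, i, f, e, q, h, n}, size 10.

10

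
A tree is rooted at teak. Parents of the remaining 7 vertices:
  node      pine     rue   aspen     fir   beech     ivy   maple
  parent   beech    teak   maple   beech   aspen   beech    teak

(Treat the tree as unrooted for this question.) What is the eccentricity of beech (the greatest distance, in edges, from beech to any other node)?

A farthest node from beech is rue.
The path beech–aspen–maple–teak–rue has 4 edges.

4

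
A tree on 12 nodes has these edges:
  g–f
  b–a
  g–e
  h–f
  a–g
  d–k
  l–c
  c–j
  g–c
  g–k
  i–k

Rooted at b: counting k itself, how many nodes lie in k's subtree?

3

The subtree rooted at k contains: k, d, i — 3 nodes.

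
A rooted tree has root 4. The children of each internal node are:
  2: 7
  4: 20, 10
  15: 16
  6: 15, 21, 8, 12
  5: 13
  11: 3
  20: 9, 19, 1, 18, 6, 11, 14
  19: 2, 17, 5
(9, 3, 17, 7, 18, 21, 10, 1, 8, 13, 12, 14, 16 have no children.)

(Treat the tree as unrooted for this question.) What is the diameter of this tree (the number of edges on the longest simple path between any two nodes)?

6

BFS from 16 reaches 7 last, at distance 6; BFS from 7 confirms no node is farther.
Path: 16 - 15 - 6 - 20 - 19 - 2 - 7.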